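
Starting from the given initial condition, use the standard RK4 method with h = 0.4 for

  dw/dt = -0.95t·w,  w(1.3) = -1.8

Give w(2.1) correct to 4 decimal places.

-0.4962

RK4: k1 = f(t_n, w_n); k2 = f(t_n + h/2, w_n + (h/2)·k1); k3 = f(t_n + h/2, w_n + (h/2)·k2); k4 = f(t_n + h, w_n + h·k3); w_{n+1} = w_n + (h/6)·(k1 + 2k2 + 2k3 + k4).
t=1.300000, w=-1.800000:
  k1 = f(1.300000, -1.800000) = 2.223000
  k2 = f(1.500000, -1.355400) = 1.931445
  k3 = f(1.500000, -1.413711) = 2.014538
  k4 = f(1.700000, -0.994185) = 1.605608
  w ← -1.800000 + (0.4/6)·(k1 + 2k2 + 2k3 + k4) = -1.018628
t=1.700000, w=-1.018628:
  k1 = f(1.700000, -1.018628) = 1.645085
  k2 = f(1.900000, -0.689611) = 1.244749
  k3 = f(1.900000, -0.769679) = 1.389270
  k4 = f(2.100000, -0.462920) = 0.923526
  w ← -1.018628 + (0.4/6)·(k1 + 2k2 + 2k3 + k4) = -0.496185
w(2.1) ≈ -0.4962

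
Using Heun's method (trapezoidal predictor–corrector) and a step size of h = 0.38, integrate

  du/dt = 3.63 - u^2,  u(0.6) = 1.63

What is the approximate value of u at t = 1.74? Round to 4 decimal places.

Heun: k1 = f(t_n, u_n); k2 = f(t_n + h, u_n + h·k1); u_{n+1} = u_n + (h/2)·(k1 + k2).
t=0.600000, u=1.630000:
  k1 = f(0.600000, 1.630000) = 0.973100
  k2 = f(0.980000, 1.999778) = -0.369112
  u ← 1.630000 + (0.38/2)·(0.973100 + (-0.369112)) = 1.744758
t=0.980000, u=1.744758:
  k1 = f(0.980000, 1.744758) = 0.585821
  k2 = f(1.360000, 1.967370) = -0.240543
  u ← 1.744758 + (0.38/2)·(0.585821 + (-0.240543)) = 1.810360
t=1.360000, u=1.810360:
  k1 = f(1.360000, 1.810360) = 0.352595
  k2 = f(1.740000, 1.944347) = -0.150484
  u ← 1.810360 + (0.38/2)·(0.352595 + (-0.150484)) = 1.848762
u(1.74) ≈ 1.8488

1.8488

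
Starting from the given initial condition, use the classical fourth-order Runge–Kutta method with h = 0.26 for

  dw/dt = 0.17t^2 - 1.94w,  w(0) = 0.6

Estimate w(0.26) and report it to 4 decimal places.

RK4: k1 = f(t_n, w_n); k2 = f(t_n + h/2, w_n + (h/2)·k1); k3 = f(t_n + h/2, w_n + (h/2)·k2); k4 = f(t_n + h, w_n + h·k3); w_{n+1} = w_n + (h/6)·(k1 + 2k2 + 2k3 + k4).
t=0.000000, w=0.600000:
  k1 = f(0.000000, 0.600000) = -1.164000
  k2 = f(0.130000, 0.448680) = -0.867566
  k3 = f(0.130000, 0.487216) = -0.942327
  k4 = f(0.260000, 0.354995) = -0.677198
  w ← 0.600000 + (0.26/6)·(k1 + 2k2 + 2k3 + k4) = 0.363357
w(0.26) ≈ 0.3634

0.3634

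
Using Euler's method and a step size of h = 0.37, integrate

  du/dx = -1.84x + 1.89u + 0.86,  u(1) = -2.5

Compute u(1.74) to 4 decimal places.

Euler: u_{n+1} = u_n + h·f(x_n, u_n).
x=1.000000, u=-2.500000: f=-5.705000 → u ← -2.500000 + 0.37·(-5.705000) = -4.610850
x=1.370000, u=-4.610850: f=-10.375307 → u ← -4.610850 + 0.37·(-10.375307) = -8.449713
u(1.74) ≈ -8.4497

-8.4497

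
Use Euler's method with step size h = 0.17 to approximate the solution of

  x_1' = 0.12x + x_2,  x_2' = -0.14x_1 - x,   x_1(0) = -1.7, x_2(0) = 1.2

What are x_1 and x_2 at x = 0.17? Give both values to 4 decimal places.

-1.4960, 1.2405

Euler on (x_1,x_2): x_1_{n+1} = x_1_n + h·x_1', x_2_{n+1} = x_2_n + h·x_2'.
0.000000: (-1.700000, 1.200000); f=(1.200000, 0.238000) → (-1.496000, 1.240460)
(x_1(0.17), x_2(0.17)) ≈ (-1.4960, 1.2405)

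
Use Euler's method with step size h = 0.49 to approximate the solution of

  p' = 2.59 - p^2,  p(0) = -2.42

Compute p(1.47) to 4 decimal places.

-65.2114

Euler: p_{n+1} = p_n + h·f(s_n, p_n).
s=0.000000, p=-2.420000: f=-3.266400 → p ← -2.420000 + 0.49·(-3.266400) = -4.020536
s=0.490000, p=-4.020536: f=-13.574710 → p ← -4.020536 + 0.49·(-13.574710) = -10.672144
s=0.980000, p=-10.672144: f=-111.304653 → p ← -10.672144 + 0.49·(-111.304653) = -65.211424
p(1.47) ≈ -65.2114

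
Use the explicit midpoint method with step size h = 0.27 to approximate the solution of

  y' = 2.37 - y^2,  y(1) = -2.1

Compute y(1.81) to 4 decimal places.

-41.7508

Midpoint: k1 = f(x_n, y_n); k2 = f(x_n + h/2, y_n + (h/2)·k1); y_{n+1} = y_n + h·k2.
x=1.000000, y=-2.100000:
  k1 = f(1.000000, -2.100000) = -2.040000
  k2 = f(1.135000, -2.375400) = -3.272525
  y ← -2.100000 + 0.27·(-3.272525) = -2.983582
x=1.270000, y=-2.983582:
  k1 = f(1.270000, -2.983582) = -6.531760
  k2 = f(1.405000, -3.865369) = -12.571081
  y ← -2.983582 + 0.27·(-12.571081) = -6.377774
x=1.540000, y=-6.377774:
  k1 = f(1.540000, -6.377774) = -38.305996
  k2 = f(1.675000, -11.549083) = -131.011322
  y ← -6.377774 + 0.27·(-131.011322) = -41.750830
y(1.81) ≈ -41.7508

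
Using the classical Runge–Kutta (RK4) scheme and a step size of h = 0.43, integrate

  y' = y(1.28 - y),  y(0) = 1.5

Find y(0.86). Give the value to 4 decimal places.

1.3458

RK4: k1 = f(t_n, y_n); k2 = f(t_n + h/2, y_n + (h/2)·k1); k3 = f(t_n + h/2, y_n + (h/2)·k2); k4 = f(t_n + h, y_n + h·k3); y_{n+1} = y_n + (h/6)·(k1 + 2k2 + 2k3 + k4).
t=0.000000, y=1.500000:
  k1 = f(0.000000, 1.500000) = -0.330000
  k2 = f(0.215000, 1.429050) = -0.213000
  k3 = f(0.215000, 1.454205) = -0.253330
  k4 = f(0.430000, 1.391068) = -0.154503
  y ← 1.500000 + (0.43/6)·(k1 + 2k2 + 2k3 + k4) = 1.398437
t=0.430000, y=1.398437:
  k1 = f(0.430000, 1.398437) = -0.165626
  k2 = f(0.645000, 1.362827) = -0.112879
  k3 = f(0.645000, 1.374168) = -0.129402
  k4 = f(0.860000, 1.342794) = -0.084319
  y ← 1.398437 + (0.43/6)·(k1 + 2k2 + 2k3 + k4) = 1.345797
y(0.86) ≈ 1.3458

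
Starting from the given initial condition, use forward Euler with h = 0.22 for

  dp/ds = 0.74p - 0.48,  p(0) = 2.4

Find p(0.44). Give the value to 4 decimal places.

3.0167

Euler: p_{n+1} = p_n + h·f(s_n, p_n).
s=0.000000, p=2.400000: f=1.296000 → p ← 2.400000 + 0.22·1.296000 = 2.685120
s=0.220000, p=2.685120: f=1.506989 → p ← 2.685120 + 0.22·1.506989 = 3.016658
p(0.44) ≈ 3.0167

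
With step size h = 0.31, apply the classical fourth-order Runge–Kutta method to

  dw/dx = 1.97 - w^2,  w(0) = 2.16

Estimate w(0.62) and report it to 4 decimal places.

RK4: k1 = f(x_n, w_n); k2 = f(x_n + h/2, w_n + (h/2)·k1); k3 = f(x_n + h/2, w_n + (h/2)·k2); k4 = f(x_n + h, w_n + h·k3); w_{n+1} = w_n + (h/6)·(k1 + 2k2 + 2k3 + k4).
x=0.000000, w=2.160000:
  k1 = f(0.000000, 2.160000) = -2.695600
  k2 = f(0.155000, 1.742182) = -1.065198
  k3 = f(0.155000, 1.994894) = -2.009603
  k4 = f(0.310000, 1.537023) = -0.392440
  w ← 2.160000 + (0.31/6)·(k1 + 2k2 + 2k3 + k4) = 1.682722
x=0.310000, w=1.682722:
  k1 = f(0.310000, 1.682722) = -0.861553
  k2 = f(0.465000, 1.549181) = -0.429962
  k3 = f(0.465000, 1.616078) = -0.641707
  k4 = f(0.620000, 1.483793) = -0.231641
  w ← 1.682722 + (0.31/6)·(k1 + 2k2 + 2k3 + k4) = 1.515501
w(0.62) ≈ 1.5155

1.5155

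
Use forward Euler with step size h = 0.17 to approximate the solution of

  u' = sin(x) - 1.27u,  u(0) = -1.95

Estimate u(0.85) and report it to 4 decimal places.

-0.3573

Euler: u_{n+1} = u_n + h·f(x_n, u_n).
x=0.000000, u=-1.950000: f=2.476500 → u ← -1.950000 + 0.17·2.476500 = -1.528995
x=0.170000, u=-1.528995: f=2.111006 → u ← -1.528995 + 0.17·2.111006 = -1.170124
x=0.340000, u=-1.170124: f=1.819545 → u ← -1.170124 + 0.17·1.819545 = -0.860801
x=0.510000, u=-0.860801: f=1.581395 → u ← -0.860801 + 0.17·1.581395 = -0.591964
x=0.680000, u=-0.591964: f=1.380588 → u ← -0.591964 + 0.17·1.380588 = -0.357264
u(0.85) ≈ -0.3573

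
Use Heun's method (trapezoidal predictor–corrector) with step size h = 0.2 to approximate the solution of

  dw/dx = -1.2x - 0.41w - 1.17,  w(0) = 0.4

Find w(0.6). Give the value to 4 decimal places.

Heun: k1 = f(x_n, w_n); k2 = f(x_n + h, w_n + h·k1); w_{n+1} = w_n + (h/2)·(k1 + k2).
x=0.000000, w=0.400000:
  k1 = f(0.000000, 0.400000) = -1.334000
  k2 = f(0.200000, 0.133200) = -1.464612
  w ← 0.400000 + (0.2/2)·(-1.334000 + (-1.464612)) = 0.120139
x=0.200000, w=0.120139:
  k1 = f(0.200000, 0.120139) = -1.459257
  k2 = f(0.400000, -0.171713) = -1.579598
  w ← 0.120139 + (0.2/2)·(-1.459257 + (-1.579598)) = -0.183747
x=0.400000, w=-0.183747:
  k1 = f(0.400000, -0.183747) = -1.574664
  k2 = f(0.600000, -0.498679) = -1.685541
  w ← -0.183747 + (0.2/2)·(-1.574664 + (-1.685541)) = -0.509767
w(0.6) ≈ -0.5098

-0.5098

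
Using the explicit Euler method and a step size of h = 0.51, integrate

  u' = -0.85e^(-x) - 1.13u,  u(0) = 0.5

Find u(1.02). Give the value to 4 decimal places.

Euler: u_{n+1} = u_n + h·f(x_n, u_n).
x=0.000000, u=0.500000: f=-1.415000 → u ← 0.500000 + 0.51·(-1.415000) = -0.221650
x=0.510000, u=-0.221650: f=-0.259957 → u ← -0.221650 + 0.51·(-0.259957) = -0.354228
u(1.02) ≈ -0.3542

-0.3542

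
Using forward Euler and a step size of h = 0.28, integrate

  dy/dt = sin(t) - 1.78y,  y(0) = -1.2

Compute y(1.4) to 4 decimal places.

Euler: y_{n+1} = y_n + h·f(t_n, y_n).
t=0.000000, y=-1.200000: f=2.136000 → y ← -1.200000 + 0.28·2.136000 = -0.601920
t=0.280000, y=-0.601920: f=1.347773 → y ← -0.601920 + 0.28·1.347773 = -0.224543
t=0.560000, y=-0.224543: f=0.930874 → y ← -0.224543 + 0.28·0.930874 = 0.036101
t=0.840000, y=0.036101: f=0.680383 → y ← 0.036101 + 0.28·0.680383 = 0.226608
t=1.120000, y=0.226608: f=0.496737 → y ← 0.226608 + 0.28·0.496737 = 0.365695
y(1.4) ≈ 0.3657

0.3657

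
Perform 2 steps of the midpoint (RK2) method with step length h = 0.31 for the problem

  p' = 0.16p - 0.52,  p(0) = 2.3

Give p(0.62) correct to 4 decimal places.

2.2010

Midpoint: k1 = f(s_n, p_n); k2 = f(s_n + h/2, p_n + (h/2)·k1); p_{n+1} = p_n + h·k2.
s=0.000000, p=2.300000:
  k1 = f(0.000000, 2.300000) = -0.152000
  k2 = f(0.155000, 2.276440) = -0.155770
  p ← 2.300000 + 0.31·(-0.155770) = 2.251711
s=0.310000, p=2.251711:
  k1 = f(0.310000, 2.251711) = -0.159726
  k2 = f(0.465000, 2.226954) = -0.163687
  p ← 2.251711 + 0.31·(-0.163687) = 2.200968
p(0.62) ≈ 2.2010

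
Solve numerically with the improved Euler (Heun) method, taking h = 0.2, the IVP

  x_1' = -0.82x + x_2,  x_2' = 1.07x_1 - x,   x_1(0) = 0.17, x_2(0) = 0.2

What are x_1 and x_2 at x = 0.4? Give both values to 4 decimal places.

Heun on (x_1,x_2): k1 = f(x_n, state_n); k2 = f(x_n + h, state_n + h·k1); state_{n+1} = state_n + (h/2)·(k1 + k2).
0.000000: (0.170000, 0.200000)
  k1 = (0.200000, 0.181900)
  predictor → (0.210000, 0.236380)
  k2 = (0.072380, 0.024700)
  → (0.197238, 0.220660)
0.200000: (0.197238, 0.220660)
  k1 = (0.056660, 0.011045)
  predictor → (0.208570, 0.222869)
  k2 = (-0.105131, -0.176830)
  → (0.192391, 0.204081)
(x_1(0.4), x_2(0.4)) ≈ (0.1924, 0.2041)

0.1924, 0.2041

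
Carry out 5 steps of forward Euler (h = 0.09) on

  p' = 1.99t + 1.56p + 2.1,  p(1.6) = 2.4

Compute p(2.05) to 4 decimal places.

Euler: p_{n+1} = p_n + h·f(t_n, p_n).
t=1.600000, p=2.400000: f=9.028000 → p ← 2.400000 + 0.09·9.028000 = 3.212520
t=1.690000, p=3.212520: f=10.474631 → p ← 3.212520 + 0.09·10.474631 = 4.155237
t=1.780000, p=4.155237: f=12.124369 → p ← 4.155237 + 0.09·12.124369 = 5.246430
t=1.870000, p=5.246430: f=14.005731 → p ← 5.246430 + 0.09·14.005731 = 6.506946
t=1.960000, p=6.506946: f=16.151236 → p ← 6.506946 + 0.09·16.151236 = 7.960557
p(2.05) ≈ 7.9606

7.9606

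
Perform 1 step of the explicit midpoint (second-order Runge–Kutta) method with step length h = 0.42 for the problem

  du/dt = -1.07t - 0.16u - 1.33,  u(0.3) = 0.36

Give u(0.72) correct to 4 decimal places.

Midpoint: k1 = f(t_n, u_n); k2 = f(t_n + h/2, u_n + (h/2)·k1); u_{n+1} = u_n + h·k2.
t=0.300000, u=0.360000:
  k1 = f(0.300000, 0.360000) = -1.708600
  k2 = f(0.510000, 0.001194) = -1.875891
  u ← 0.360000 + 0.42·(-1.875891) = -0.427874
u(0.72) ≈ -0.4279

-0.4279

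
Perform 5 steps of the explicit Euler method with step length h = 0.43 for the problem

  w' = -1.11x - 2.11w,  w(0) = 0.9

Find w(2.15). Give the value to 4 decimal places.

Euler: w_{n+1} = w_n + h·f(x_n, w_n).
x=0.000000, w=0.900000: f=-1.899000 → w ← 0.900000 + 0.43·(-1.899000) = 0.083430
x=0.430000, w=0.083430: f=-0.653337 → w ← 0.083430 + 0.43·(-0.653337) = -0.197505
x=0.860000, w=-0.197505: f=-0.537864 → w ← -0.197505 + 0.43·(-0.537864) = -0.428787
x=1.290000, w=-0.428787: f=-0.527160 → w ← -0.428787 + 0.43·(-0.527160) = -0.655466
x=1.720000, w=-0.655466: f=-0.526168 → w ← -0.655466 + 0.43·(-0.526168) = -0.881718
w(2.15) ≈ -0.8817

-0.8817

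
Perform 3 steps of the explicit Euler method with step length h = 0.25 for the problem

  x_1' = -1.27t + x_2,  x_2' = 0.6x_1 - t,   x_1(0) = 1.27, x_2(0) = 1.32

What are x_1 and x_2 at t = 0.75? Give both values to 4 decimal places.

Euler on (x_1,x_2): x_1_{n+1} = x_1_n + h·x_1', x_2_{n+1} = x_2_n + h·x_2'.
0.000000: (1.270000, 1.320000); f=(1.320000, 0.762000) → (1.600000, 1.510500)
0.250000: (1.600000, 1.510500); f=(1.193000, 0.710000) → (1.898250, 1.688000)
0.500000: (1.898250, 1.688000); f=(1.053000, 0.638950) → (2.161500, 1.847738)
(x_1(0.75), x_2(0.75)) ≈ (2.1615, 1.8477)

2.1615, 1.8477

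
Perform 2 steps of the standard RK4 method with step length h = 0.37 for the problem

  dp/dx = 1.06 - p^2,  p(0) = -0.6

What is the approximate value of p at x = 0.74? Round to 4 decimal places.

RK4: k1 = f(x_n, p_n); k2 = f(x_n + h/2, p_n + (h/2)·k1); k3 = f(x_n + h/2, p_n + (h/2)·k2); k4 = f(x_n + h, p_n + h·k3); p_{n+1} = p_n + (h/6)·(k1 + 2k2 + 2k3 + k4).
x=0.000000, p=-0.600000:
  k1 = f(0.000000, -0.600000) = 0.700000
  k2 = f(0.185000, -0.470500) = 0.838630
  k3 = f(0.185000, -0.444853) = 0.862105
  k4 = f(0.370000, -0.281021) = 0.981027
  p ← -0.600000 + (0.37/6)·(k1 + 2k2 + 2k3 + k4) = -0.286579
x=0.370000, p=-0.286579:
  k1 = f(0.370000, -0.286579) = 0.977872
  k2 = f(0.555000, -0.105673) = 1.048833
  k3 = f(0.555000, -0.092545) = 1.051435
  k4 = f(0.740000, 0.102452) = 1.049504
  p ← -0.286579 + (0.37/6)·(k1 + 2k2 + 2k3 + k4) = 0.097475
p(0.74) ≈ 0.0975

0.0975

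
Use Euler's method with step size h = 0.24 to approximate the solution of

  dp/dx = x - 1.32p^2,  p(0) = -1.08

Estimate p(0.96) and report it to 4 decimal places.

-6.5263

Euler: p_{n+1} = p_n + h·f(x_n, p_n).
x=0.000000, p=-1.080000: f=-1.539648 → p ← -1.080000 + 0.24·(-1.539648) = -1.449516
x=0.240000, p=-1.449516: f=-2.533446 → p ← -1.449516 + 0.24·(-2.533446) = -2.057542
x=0.480000, p=-2.057542: f=-5.108195 → p ← -2.057542 + 0.24·(-5.108195) = -3.283509
x=0.720000, p=-3.283509: f=-13.511492 → p ← -3.283509 + 0.24·(-13.511492) = -6.526267
p(0.96) ≈ -6.5263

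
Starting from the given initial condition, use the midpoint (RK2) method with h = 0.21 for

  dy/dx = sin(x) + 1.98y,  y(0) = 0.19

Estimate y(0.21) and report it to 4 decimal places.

0.3074

Midpoint: k1 = f(x_n, y_n); k2 = f(x_n + h/2, y_n + (h/2)·k1); y_{n+1} = y_n + h·k2.
x=0.000000, y=0.190000:
  k1 = f(0.000000, 0.190000) = 0.376200
  k2 = f(0.105000, 0.229501) = 0.559219
  y ← 0.190000 + 0.21·0.559219 = 0.307436
y(0.21) ≈ 0.3074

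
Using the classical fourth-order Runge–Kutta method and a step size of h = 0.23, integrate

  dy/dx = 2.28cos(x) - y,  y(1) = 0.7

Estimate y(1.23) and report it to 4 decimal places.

RK4: k1 = f(x_n, y_n); k2 = f(x_n + h/2, y_n + (h/2)·k1); k3 = f(x_n + h/2, y_n + (h/2)·k2); k4 = f(x_n + h, y_n + h·k3); y_{n+1} = y_n + (h/6)·(k1 + 2k2 + 2k3 + k4).
x=1.000000, y=0.700000:
  k1 = f(1.000000, 0.700000) = 0.531889
  k2 = f(1.115000, 0.761167) = 0.242437
  k3 = f(1.115000, 0.727880) = 0.275724
  k4 = f(1.230000, 0.763417) = -0.001355
  y ← 0.700000 + (0.23/6)·(k1 + 2k2 + 2k3 + k4) = 0.760063
y(1.23) ≈ 0.7601

0.7601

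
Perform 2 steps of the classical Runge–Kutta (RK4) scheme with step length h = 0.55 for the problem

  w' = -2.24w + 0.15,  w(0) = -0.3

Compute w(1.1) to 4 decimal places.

0.0314

RK4: k1 = f(t_n, w_n); k2 = f(t_n + h/2, w_n + (h/2)·k1); k3 = f(t_n + h/2, w_n + (h/2)·k2); k4 = f(t_n + h, w_n + h·k3); w_{n+1} = w_n + (h/6)·(k1 + 2k2 + 2k3 + k4).
t=0.000000, w=-0.300000:
  k1 = f(0.000000, -0.300000) = 0.822000
  k2 = f(0.275000, -0.073950) = 0.315648
  k3 = f(0.275000, -0.213197) = 0.627561
  k4 = f(0.550000, 0.045158) = 0.048845
  w ← -0.300000 + (0.55/6)·(k1 + 2k2 + 2k3 + k4) = -0.047251
t=0.550000, w=-0.047251:
  k1 = f(0.550000, -0.047251) = 0.255842
  k2 = f(0.825000, 0.023106) = 0.098243
  k3 = f(0.825000, -0.020234) = 0.195324
  k4 = f(1.100000, 0.060177) = 0.015203
  w ← -0.047251 + (0.55/6)·(k1 + 2k2 + 2k3 + k4) = 0.031416
w(1.1) ≈ 0.0314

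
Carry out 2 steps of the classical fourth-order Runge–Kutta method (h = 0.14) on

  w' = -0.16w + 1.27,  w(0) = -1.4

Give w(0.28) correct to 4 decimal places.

-0.9909

RK4: k1 = f(t_n, w_n); k2 = f(t_n + h/2, w_n + (h/2)·k1); k3 = f(t_n + h/2, w_n + (h/2)·k2); k4 = f(t_n + h, w_n + h·k3); w_{n+1} = w_n + (h/6)·(k1 + 2k2 + 2k3 + k4).
t=0.000000, w=-1.400000:
  k1 = f(0.000000, -1.400000) = 1.494000
  k2 = f(0.070000, -1.295420) = 1.477267
  k3 = f(0.070000, -1.296591) = 1.477455
  k4 = f(0.140000, -1.193156) = 1.460905
  w ← -1.400000 + (0.14/6)·(k1 + 2k2 + 2k3 + k4) = -1.193165
t=0.140000, w=-1.193165:
  k1 = f(0.140000, -1.193165) = 1.460906
  k2 = f(0.210000, -1.090902) = 1.444544
  k3 = f(0.210000, -1.092047) = 1.444728
  k4 = f(0.280000, -0.990903) = 1.428545
  w ← -1.193165 + (0.14/6)·(k1 + 2k2 + 2k3 + k4) = -0.990912
w(0.28) ≈ -0.9909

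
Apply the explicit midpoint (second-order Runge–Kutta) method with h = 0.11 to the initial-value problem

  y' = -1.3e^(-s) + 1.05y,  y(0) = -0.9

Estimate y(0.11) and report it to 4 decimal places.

Midpoint: k1 = f(s_n, y_n); k2 = f(s_n + h/2, y_n + (h/2)·k1); y_{n+1} = y_n + h·k2.
s=0.000000, y=-0.900000:
  k1 = f(0.000000, -0.900000) = -2.245000
  k2 = f(0.055000, -1.023475) = -2.305079
  y ← -0.900000 + 0.11·(-2.305079) = -1.153559
y(0.11) ≈ -1.1536

-1.1536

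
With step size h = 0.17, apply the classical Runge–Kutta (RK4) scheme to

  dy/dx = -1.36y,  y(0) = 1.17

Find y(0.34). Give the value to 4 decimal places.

RK4: k1 = f(x_n, y_n); k2 = f(x_n + h/2, y_n + (h/2)·k1); k3 = f(x_n + h/2, y_n + (h/2)·k2); k4 = f(x_n + h, y_n + h·k3); y_{n+1} = y_n + (h/6)·(k1 + 2k2 + 2k3 + k4).
x=0.000000, y=1.170000:
  k1 = f(0.000000, 1.170000) = -1.591200
  k2 = f(0.085000, 1.034748) = -1.407257
  k3 = f(0.085000, 1.050383) = -1.428521
  k4 = f(0.170000, 0.927151) = -1.260926
  y ← 1.170000 + (0.17/6)·(k1 + 2k2 + 2k3 + k4) = 0.928496
x=0.170000, y=0.928496:
  k1 = f(0.170000, 0.928496) = -1.262754
  k2 = f(0.255000, 0.821162) = -1.116780
  k3 = f(0.255000, 0.833569) = -1.133654
  k4 = f(0.340000, 0.735774) = -1.000653
  y ← 0.928496 + (0.17/6)·(k1 + 2k2 + 2k3 + k4) = 0.736841
y(0.34) ≈ 0.7368

0.7368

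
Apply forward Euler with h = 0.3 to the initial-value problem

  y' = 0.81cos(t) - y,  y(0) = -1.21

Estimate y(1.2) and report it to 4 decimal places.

0.1980

Euler: y_{n+1} = y_n + h·f(t_n, y_n).
t=0.000000, y=-1.210000: f=2.020000 → y ← -1.210000 + 0.3·2.020000 = -0.604000
t=0.300000, y=-0.604000: f=1.377823 → y ← -0.604000 + 0.3·1.377823 = -0.190653
t=0.600000, y=-0.190653: f=0.859175 → y ← -0.190653 + 0.3·0.859175 = 0.067099
t=0.900000, y=0.067099: f=0.436405 → y ← 0.067099 + 0.3·0.436405 = 0.198021
y(1.2) ≈ 0.1980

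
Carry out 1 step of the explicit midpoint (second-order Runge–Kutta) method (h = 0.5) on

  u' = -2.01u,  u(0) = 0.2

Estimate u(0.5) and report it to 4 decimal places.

0.1000

Midpoint: k1 = f(t_n, u_n); k2 = f(t_n + h/2, u_n + (h/2)·k1); u_{n+1} = u_n + h·k2.
t=0.000000, u=0.200000:
  k1 = f(0.000000, 0.200000) = -0.402000
  k2 = f(0.250000, 0.099500) = -0.199995
  u ← 0.200000 + 0.5·(-0.199995) = 0.100003
u(0.5) ≈ 0.1000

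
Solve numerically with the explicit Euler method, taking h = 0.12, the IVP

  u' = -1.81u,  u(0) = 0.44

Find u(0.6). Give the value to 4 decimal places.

Euler: u_{n+1} = u_n + h·f(x_n, u_n).
x=0.000000, u=0.440000: f=-0.796400 → u ← 0.440000 + 0.12·(-0.796400) = 0.344432
x=0.120000, u=0.344432: f=-0.623422 → u ← 0.344432 + 0.12·(-0.623422) = 0.269621
x=0.240000, u=0.269621: f=-0.488015 → u ← 0.269621 + 0.12·(-0.488015) = 0.211060
x=0.360000, u=0.211060: f=-0.382018 → u ← 0.211060 + 0.12·(-0.382018) = 0.165217
x=0.480000, u=0.165217: f=-0.299044 → u ← 0.165217 + 0.12·(-0.299044) = 0.129332
u(0.6) ≈ 0.1293

0.1293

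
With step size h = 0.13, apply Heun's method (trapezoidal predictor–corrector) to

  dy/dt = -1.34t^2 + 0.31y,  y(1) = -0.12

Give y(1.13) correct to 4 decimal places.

-0.3268

Heun: k1 = f(t_n, y_n); k2 = f(t_n + h, y_n + h·k1); y_{n+1} = y_n + (h/2)·(k1 + k2).
t=1.000000, y=-0.120000:
  k1 = f(1.000000, -0.120000) = -1.377200
  k2 = f(1.130000, -0.299036) = -1.803747
  y ← -0.120000 + (0.13/2)·(-1.377200 + (-1.803747)) = -0.326762
y(1.13) ≈ -0.3268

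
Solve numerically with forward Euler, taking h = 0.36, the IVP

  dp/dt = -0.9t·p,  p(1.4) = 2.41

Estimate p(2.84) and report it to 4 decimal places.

0.0348

Euler: p_{n+1} = p_n + h·f(t_n, p_n).
t=1.400000, p=2.410000: f=-3.036600 → p ← 2.410000 + 0.36·(-3.036600) = 1.316824
t=1.760000, p=1.316824: f=-2.085849 → p ← 1.316824 + 0.36·(-2.085849) = 0.565918
t=2.120000, p=0.565918: f=-1.079772 → p ← 0.565918 + 0.36·(-1.079772) = 0.177200
t=2.480000, p=0.177200: f=-0.395511 → p ← 0.177200 + 0.36·(-0.395511) = 0.034816
p(2.84) ≈ 0.0348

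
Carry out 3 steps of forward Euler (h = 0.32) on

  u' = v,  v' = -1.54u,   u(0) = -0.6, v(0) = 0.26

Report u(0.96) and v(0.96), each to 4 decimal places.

Euler on (u,v): u_{n+1} = u_n + h·u', v_{n+1} = v_n + h·v'.
0.000000: (-0.600000, 0.260000); f=(0.260000, 0.924000) → (-0.516800, 0.555680)
0.320000: (-0.516800, 0.555680); f=(0.555680, 0.795872) → (-0.338982, 0.810359)
0.640000: (-0.338982, 0.810359); f=(0.810359, 0.522033) → (-0.079668, 0.977410)
(u(0.96), v(0.96)) ≈ (-0.0797, 0.9774)

-0.0797, 0.9774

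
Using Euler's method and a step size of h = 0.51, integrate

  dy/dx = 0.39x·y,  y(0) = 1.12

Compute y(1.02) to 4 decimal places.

Euler: y_{n+1} = y_n + h·f(x_n, y_n).
x=0.000000, y=1.120000: f=0.000000 → y ← 1.120000 + 0.51·0.000000 = 1.120000
x=0.510000, y=1.120000: f=0.222768 → y ← 1.120000 + 0.51·0.222768 = 1.233612
y(1.02) ≈ 1.2336

1.2336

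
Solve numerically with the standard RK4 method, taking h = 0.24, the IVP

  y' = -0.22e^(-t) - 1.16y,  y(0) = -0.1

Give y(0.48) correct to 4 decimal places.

RK4: k1 = f(t_n, y_n); k2 = f(t_n + h/2, y_n + (h/2)·k1); k3 = f(t_n + h/2, y_n + (h/2)·k2); k4 = f(t_n + h, y_n + h·k3); y_{n+1} = y_n + (h/6)·(k1 + 2k2 + 2k3 + k4).
t=0.000000, y=-0.100000:
  k1 = f(0.000000, -0.100000) = -0.104000
  k2 = f(0.120000, -0.112480) = -0.064646
  k3 = f(0.120000, -0.107757) = -0.070124
  k4 = f(0.240000, -0.116830) = -0.037536
  y ← -0.100000 + (0.24/6)·(k1 + 2k2 + 2k3 + k4) = -0.116443
t=0.240000, y=-0.116443:
  k1 = f(0.240000, -0.116443) = -0.037984
  k2 = f(0.360000, -0.121001) = -0.013128
  k3 = f(0.360000, -0.118018) = -0.016588
  k4 = f(0.480000, -0.120424) = 0.003560
  y ← -0.116443 + (0.24/6)·(k1 + 2k2 + 2k3 + k4) = -0.120197
y(0.48) ≈ -0.1202

-0.1202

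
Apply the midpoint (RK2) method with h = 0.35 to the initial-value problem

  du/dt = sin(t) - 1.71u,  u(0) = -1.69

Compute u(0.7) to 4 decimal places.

-0.3948

Midpoint: k1 = f(t_n, u_n); k2 = f(t_n + h/2, u_n + (h/2)·k1); u_{n+1} = u_n + h·k2.
t=0.000000, u=-1.690000:
  k1 = f(0.000000, -1.690000) = 2.889900
  k2 = f(0.175000, -1.184268) = 2.199206
  u ← -1.690000 + 0.35·2.199206 = -0.920278
t=0.350000, u=-0.920278:
  k1 = f(0.350000, -0.920278) = 1.916573
  k2 = f(0.525000, -0.584878) = 1.501354
  u ← -0.920278 + 0.35·1.501354 = -0.394804
u(0.7) ≈ -0.3948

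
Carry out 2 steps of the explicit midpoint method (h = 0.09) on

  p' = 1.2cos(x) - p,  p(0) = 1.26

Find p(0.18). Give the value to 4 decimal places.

1.2491

Midpoint: k1 = f(x_n, p_n); k2 = f(x_n + h/2, p_n + (h/2)·k1); p_{n+1} = p_n + h·k2.
x=0.000000, p=1.260000:
  k1 = f(0.000000, 1.260000) = -0.060000
  k2 = f(0.045000, 1.257300) = -0.058515
  p ← 1.260000 + 0.09·(-0.058515) = 1.254734
x=0.090000, p=1.254734:
  k1 = f(0.090000, 1.254734) = -0.059590
  k2 = f(0.135000, 1.252052) = -0.062971
  p ← 1.254734 + 0.09·(-0.062971) = 1.249066
p(0.18) ≈ 1.2491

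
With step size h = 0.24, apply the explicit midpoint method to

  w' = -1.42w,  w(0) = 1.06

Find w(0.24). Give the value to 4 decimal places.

Midpoint: k1 = f(s_n, w_n); k2 = f(s_n + h/2, w_n + (h/2)·k1); w_{n+1} = w_n + h·k2.
s=0.000000, w=1.060000:
  k1 = f(0.000000, 1.060000) = -1.505200
  k2 = f(0.120000, 0.879376) = -1.248714
  w ← 1.060000 + 0.24·(-1.248714) = 0.760309
w(0.24) ≈ 0.7603

0.7603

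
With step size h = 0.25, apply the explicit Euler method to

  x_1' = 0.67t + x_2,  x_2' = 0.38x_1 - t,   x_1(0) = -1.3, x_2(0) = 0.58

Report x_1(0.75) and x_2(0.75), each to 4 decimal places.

Euler on (x_1,x_2): x_1_{n+1} = x_1_n + h·x_1', x_2_{n+1} = x_2_n + h·x_2'.
0.000000: (-1.300000, 0.580000); f=(0.580000, -0.494000) → (-1.155000, 0.456500)
0.250000: (-1.155000, 0.456500); f=(0.624000, -0.688900) → (-0.999000, 0.284275)
0.500000: (-0.999000, 0.284275); f=(0.619275, -0.879620) → (-0.844181, 0.064370)
(x_1(0.75), x_2(0.75)) ≈ (-0.8442, 0.0644)

-0.8442, 0.0644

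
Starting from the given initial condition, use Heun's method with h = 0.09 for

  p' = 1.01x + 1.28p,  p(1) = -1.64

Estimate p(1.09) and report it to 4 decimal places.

-1.7396

Heun: k1 = f(x_n, p_n); k2 = f(x_n + h, p_n + h·k1); p_{n+1} = p_n + (h/2)·(k1 + k2).
x=1.000000, p=-1.640000:
  k1 = f(1.000000, -1.640000) = -1.089200
  k2 = f(1.090000, -1.738028) = -1.123776
  p ← -1.640000 + (0.09/2)·(-1.089200 + (-1.123776)) = -1.739584
p(1.09) ≈ -1.7396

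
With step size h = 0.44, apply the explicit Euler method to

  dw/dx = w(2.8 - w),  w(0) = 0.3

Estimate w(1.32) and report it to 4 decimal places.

Euler: w_{n+1} = w_n + h·f(x_n, w_n).
x=0.000000, w=0.300000: f=0.750000 → w ← 0.300000 + 0.44·0.750000 = 0.630000
x=0.440000, w=0.630000: f=1.367100 → w ← 0.630000 + 0.44·1.367100 = 1.231524
x=0.880000, w=1.231524: f=1.931616 → w ← 1.231524 + 0.44·1.931616 = 2.081435
w(1.32) ≈ 2.0814

2.0814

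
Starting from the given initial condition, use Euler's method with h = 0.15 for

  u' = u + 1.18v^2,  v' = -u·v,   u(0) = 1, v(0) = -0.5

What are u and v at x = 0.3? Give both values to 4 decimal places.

Euler on (u,v): u_{n+1} = u_n + h·u', v_{n+1} = v_n + h·v'.
0.000000: (1.000000, -0.500000); f=(1.295000, 0.500000) → (1.194250, -0.425000)
0.150000: (1.194250, -0.425000); f=(1.407388, 0.507556) → (1.405358, -0.348867)
(u(0.3), v(0.3)) ≈ (1.4054, -0.3489)

1.4054, -0.3489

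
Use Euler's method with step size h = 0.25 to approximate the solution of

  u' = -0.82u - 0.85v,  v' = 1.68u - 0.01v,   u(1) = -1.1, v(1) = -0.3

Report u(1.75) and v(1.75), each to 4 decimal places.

-0.1501, -1.2999

Euler on (u,v): u_{n+1} = u_n + h·u', v_{n+1} = v_n + h·v'.
1.000000: (-1.100000, -0.300000); f=(1.157000, -1.845000) → (-0.810750, -0.761250)
1.250000: (-0.810750, -0.761250); f=(1.311878, -1.354448) → (-0.482781, -1.099862)
1.500000: (-0.482781, -1.099862); f=(1.330763, -0.800073) → (-0.150090, -1.299880)
(u(1.75), v(1.75)) ≈ (-0.1501, -1.2999)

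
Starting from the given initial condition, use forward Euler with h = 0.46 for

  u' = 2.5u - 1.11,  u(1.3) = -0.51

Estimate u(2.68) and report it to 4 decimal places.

Euler: u_{n+1} = u_n + h·f(x_n, u_n).
x=1.300000, u=-0.510000: f=-2.385000 → u ← -0.510000 + 0.46·(-2.385000) = -1.607100
x=1.760000, u=-1.607100: f=-5.127750 → u ← -1.607100 + 0.46·(-5.127750) = -3.965865
x=2.220000, u=-3.965865: f=-11.024662 → u ← -3.965865 + 0.46·(-11.024662) = -9.037210
u(2.68) ≈ -9.0372

-9.0372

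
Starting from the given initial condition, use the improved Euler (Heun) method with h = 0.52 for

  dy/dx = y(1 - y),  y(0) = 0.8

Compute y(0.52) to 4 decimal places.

0.8684

Heun: k1 = f(x_n, y_n); k2 = f(x_n + h, y_n + h·k1); y_{n+1} = y_n + (h/2)·(k1 + k2).
x=0.000000, y=0.800000:
  k1 = f(0.000000, 0.800000) = 0.160000
  k2 = f(0.520000, 0.883200) = 0.103158
  y ← 0.800000 + (0.52/2)·(0.160000 + 0.103158) = 0.868421
y(0.52) ≈ 0.8684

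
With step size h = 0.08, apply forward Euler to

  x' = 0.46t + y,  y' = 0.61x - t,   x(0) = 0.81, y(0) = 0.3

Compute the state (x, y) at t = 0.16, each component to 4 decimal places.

Euler on (x,y): x_{n+1} = x_n + h·x', y_{n+1} = y_n + h·y'.
0.000000: (0.810000, 0.300000); f=(0.300000, 0.494100) → (0.834000, 0.339528)
0.080000: (0.834000, 0.339528); f=(0.376328, 0.428740) → (0.864106, 0.373827)
(x(0.16), y(0.16)) ≈ (0.8641, 0.3738)

0.8641, 0.3738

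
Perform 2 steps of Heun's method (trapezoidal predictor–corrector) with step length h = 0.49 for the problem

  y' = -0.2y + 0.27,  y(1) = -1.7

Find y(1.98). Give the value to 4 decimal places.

-1.1580

Heun: k1 = f(t_n, y_n); k2 = f(t_n + h, y_n + h·k1); y_{n+1} = y_n + (h/2)·(k1 + k2).
t=1.000000, y=-1.700000:
  k1 = f(1.000000, -1.700000) = 0.610000
  k2 = f(1.490000, -1.401100) = 0.550220
  y ← -1.700000 + (0.49/2)·(0.610000 + 0.550220) = -1.415746
t=1.490000, y=-1.415746:
  k1 = f(1.490000, -1.415746) = 0.553149
  k2 = f(1.980000, -1.144703) = 0.498941
  y ← -1.415746 + (0.49/2)·(0.553149 + 0.498941) = -1.157984
y(1.98) ≈ -1.1580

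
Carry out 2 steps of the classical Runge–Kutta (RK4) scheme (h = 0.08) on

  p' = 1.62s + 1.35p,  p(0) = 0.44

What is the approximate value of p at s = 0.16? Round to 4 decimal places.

RK4: k1 = f(s_n, p_n); k2 = f(s_n + h/2, p_n + (h/2)·k1); k3 = f(s_n + h/2, p_n + (h/2)·k2); k4 = f(s_n + h, p_n + h·k3); p_{n+1} = p_n + (h/6)·(k1 + 2k2 + 2k3 + k4).
s=0.000000, p=0.440000:
  k1 = f(0.000000, 0.440000) = 0.594000
  k2 = f(0.040000, 0.463760) = 0.690876
  k3 = f(0.040000, 0.467635) = 0.696107
  k4 = f(0.080000, 0.495689) = 0.798780
  p ← 0.440000 + (0.08/6)·(k1 + 2k2 + 2k3 + k4) = 0.495557
s=0.080000, p=0.495557:
  k1 = f(0.080000, 0.495557) = 0.798601
  k2 = f(0.120000, 0.527501) = 0.906526
  k3 = f(0.120000, 0.531818) = 0.912354
  k4 = f(0.160000, 0.568545) = 1.026736
  p ← 0.495557 + (0.08/6)·(k1 + 2k2 + 2k3 + k4) = 0.568398
p(0.16) ≈ 0.5684

0.5684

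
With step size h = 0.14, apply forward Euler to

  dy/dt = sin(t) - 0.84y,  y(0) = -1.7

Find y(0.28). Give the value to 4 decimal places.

-1.3041

Euler: y_{n+1} = y_n + h·f(t_n, y_n).
t=0.000000, y=-1.700000: f=1.428000 → y ← -1.700000 + 0.14·1.428000 = -1.500080
t=0.140000, y=-1.500080: f=1.399610 → y ← -1.500080 + 0.14·1.399610 = -1.304135
y(0.28) ≈ -1.3041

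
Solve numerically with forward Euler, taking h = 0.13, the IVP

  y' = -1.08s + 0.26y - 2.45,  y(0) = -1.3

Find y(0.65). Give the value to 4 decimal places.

-3.4277

Euler: y_{n+1} = y_n + h·f(s_n, y_n).
s=0.000000, y=-1.300000: f=-2.788000 → y ← -1.300000 + 0.13·(-2.788000) = -1.662440
s=0.130000, y=-1.662440: f=-3.022634 → y ← -1.662440 + 0.13·(-3.022634) = -2.055382
s=0.260000, y=-2.055382: f=-3.265199 → y ← -2.055382 + 0.13·(-3.265199) = -2.479858
s=0.390000, y=-2.479858: f=-3.515963 → y ← -2.479858 + 0.13·(-3.515963) = -2.936934
s=0.520000, y=-2.936934: f=-3.775203 → y ← -2.936934 + 0.13·(-3.775203) = -3.427710
y(0.65) ≈ -3.4277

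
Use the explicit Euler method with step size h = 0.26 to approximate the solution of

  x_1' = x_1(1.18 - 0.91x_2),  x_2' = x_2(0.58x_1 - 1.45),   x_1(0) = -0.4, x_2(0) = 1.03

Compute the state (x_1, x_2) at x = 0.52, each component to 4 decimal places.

-0.4974, 0.3239

Euler on (x_1,x_2): x_1_{n+1} = x_1_n + h·x_1', x_2_{n+1} = x_2_n + h·x_2'.
0.000000: (-0.400000, 1.030000); f=(-0.097080, -1.732460) → (-0.425241, 0.579560)
0.260000: (-0.425241, 0.579560); f=(-0.277512, -0.983305) → (-0.497394, 0.323901)
(x_1(0.52), x_2(0.52)) ≈ (-0.4974, 0.3239)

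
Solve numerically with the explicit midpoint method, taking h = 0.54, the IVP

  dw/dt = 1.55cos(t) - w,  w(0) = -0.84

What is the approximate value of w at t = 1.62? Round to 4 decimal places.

Midpoint: k1 = f(t_n, w_n); k2 = f(t_n + h/2, w_n + (h/2)·k1); w_{n+1} = w_n + h·k2.
t=0.000000, w=-0.840000:
  k1 = f(0.000000, -0.840000) = 2.390000
  k2 = f(0.270000, -0.194700) = 1.688545
  w ← -0.840000 + 0.54·1.688545 = 0.071814
t=0.540000, w=0.071814:
  k1 = f(0.540000, 0.071814) = 1.257634
  k2 = f(0.810000, 0.411375) = 0.657347
  w ← 0.071814 + 0.54·0.657347 = 0.426782
t=1.080000, w=0.426782:
  k1 = f(1.080000, 0.426782) = 0.303777
  k2 = f(1.350000, 0.508802) = -0.169341
  w ← 0.426782 + 0.54·(-0.169341) = 0.335337
w(1.62) ≈ 0.3353

0.3353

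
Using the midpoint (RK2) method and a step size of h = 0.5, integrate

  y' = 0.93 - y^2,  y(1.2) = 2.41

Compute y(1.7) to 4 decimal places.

Midpoint: k1 = f(x_n, y_n); k2 = f(x_n + h/2, y_n + (h/2)·k1); y_{n+1} = y_n + h·k2.
x=1.200000, y=2.410000:
  k1 = f(1.200000, 2.410000) = -4.878100
  k2 = f(1.450000, 1.190475) = -0.487231
  y ← 2.410000 + 0.5·(-0.487231) = 2.166385
y(1.7) ≈ 2.1664

2.1664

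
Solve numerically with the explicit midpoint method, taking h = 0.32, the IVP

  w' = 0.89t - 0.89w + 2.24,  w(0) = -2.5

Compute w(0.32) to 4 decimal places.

Midpoint: k1 = f(t_n, w_n); k2 = f(t_n + h/2, w_n + (h/2)·k1); w_{n+1} = w_n + h·k2.
t=0.000000, w=-2.500000:
  k1 = f(0.000000, -2.500000) = 4.465000
  k2 = f(0.160000, -1.785600) = 3.971584
  w ← -2.500000 + 0.32·3.971584 = -1.229093
w(0.32) ≈ -1.2291

-1.2291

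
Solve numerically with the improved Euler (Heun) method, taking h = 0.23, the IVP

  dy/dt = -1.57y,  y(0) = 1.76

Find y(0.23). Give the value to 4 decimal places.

1.2392

Heun: k1 = f(t_n, y_n); k2 = f(t_n + h, y_n + h·k1); y_{n+1} = y_n + (h/2)·(k1 + k2).
t=0.000000, y=1.760000:
  k1 = f(0.000000, 1.760000) = -2.763200
  k2 = f(0.230000, 1.124464) = -1.765408
  y ← 1.760000 + (0.23/2)·(-2.763200 + (-1.765408)) = 1.239210
y(0.23) ≈ 1.2392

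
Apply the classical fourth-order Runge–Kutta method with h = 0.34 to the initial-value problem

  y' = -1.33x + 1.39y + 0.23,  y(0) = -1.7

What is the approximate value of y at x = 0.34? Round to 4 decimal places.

RK4: k1 = f(x_n, y_n); k2 = f(x_n + h/2, y_n + (h/2)·k1); k3 = f(x_n + h/2, y_n + (h/2)·k2); k4 = f(x_n + h, y_n + h·k3); y_{n+1} = y_n + (h/6)·(k1 + 2k2 + 2k3 + k4).
x=0.000000, y=-1.700000:
  k1 = f(0.000000, -1.700000) = -2.133000
  k2 = f(0.170000, -2.062610) = -2.863128
  k3 = f(0.170000, -2.186732) = -3.035657
  k4 = f(0.340000, -2.732123) = -4.019852
  y ← -1.700000 + (0.34/6)·(k1 + 2k2 + 2k3 + k4) = -2.717191
y(0.34) ≈ -2.7172

-2.7172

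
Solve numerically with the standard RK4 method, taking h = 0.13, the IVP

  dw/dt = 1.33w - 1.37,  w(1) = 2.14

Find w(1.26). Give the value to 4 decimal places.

2.5985

RK4: k1 = f(t_n, w_n); k2 = f(t_n + h/2, w_n + (h/2)·k1); k3 = f(t_n + h/2, w_n + (h/2)·k2); k4 = f(t_n + h, w_n + h·k3); w_{n+1} = w_n + (h/6)·(k1 + 2k2 + 2k3 + k4).
t=1.000000, w=2.140000:
  k1 = f(1.000000, 2.140000) = 1.476200
  k2 = f(1.065000, 2.235953) = 1.603817
  k3 = f(1.065000, 2.244248) = 1.614850
  k4 = f(1.130000, 2.349931) = 1.755408
  w ← 2.140000 + (0.13/6)·(k1 + 2k2 + 2k3 + k4) = 2.349494
t=1.130000, w=2.349494:
  k1 = f(1.130000, 2.349494) = 1.754827
  k2 = f(1.195000, 2.463557) = 1.906531
  k3 = f(1.195000, 2.473418) = 1.919646
  k4 = f(1.260000, 2.599048) = 2.086734
  w ← 2.349494 + (0.13/6)·(k1 + 2k2 + 2k3 + k4) = 2.598529
w(1.26) ≈ 2.5985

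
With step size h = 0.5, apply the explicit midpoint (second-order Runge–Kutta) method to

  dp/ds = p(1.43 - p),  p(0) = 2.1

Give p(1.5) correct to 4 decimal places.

1.5473

Midpoint: k1 = f(s_n, p_n); k2 = f(s_n + h/2, p_n + (h/2)·k1); p_{n+1} = p_n + h·k2.
s=0.000000, p=2.100000:
  k1 = f(0.000000, 2.100000) = -1.407000
  k2 = f(0.250000, 1.748250) = -0.556381
  p ← 2.100000 + 0.5·(-0.556381) = 1.821810
s=0.500000, p=1.821810:
  k1 = f(0.500000, 1.821810) = -0.713803
  k2 = f(0.750000, 1.643359) = -0.350625
  p ← 1.821810 + 0.5·(-0.350625) = 1.646497
s=1.000000, p=1.646497:
  k1 = f(1.000000, 1.646497) = -0.356462
  k2 = f(1.250000, 1.557382) = -0.198382
  p ← 1.646497 + 0.5·(-0.198382) = 1.547306
p(1.5) ≈ 1.5473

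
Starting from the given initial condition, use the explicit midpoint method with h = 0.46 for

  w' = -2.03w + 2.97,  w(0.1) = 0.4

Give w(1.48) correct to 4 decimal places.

Midpoint: k1 = f(t_n, w_n); k2 = f(t_n + h/2, w_n + (h/2)·k1); w_{n+1} = w_n + h·k2.
t=0.100000, w=0.400000:
  k1 = f(0.100000, 0.400000) = 2.158000
  k2 = f(0.330000, 0.896340) = 1.150430
  w ← 0.400000 + 0.46·1.150430 = 0.929198
t=0.560000, w=0.929198:
  k1 = f(0.560000, 0.929198) = 1.083729
  k2 = f(0.790000, 1.178455) = 0.577736
  w ← 0.929198 + 0.46·0.577736 = 1.194956
t=1.020000, w=1.194956:
  k1 = f(1.020000, 1.194956) = 0.544239
  k2 = f(1.250000, 1.320131) = 0.290134
  w ← 1.194956 + 0.46·0.290134 = 1.328418
w(1.48) ≈ 1.3284

1.3284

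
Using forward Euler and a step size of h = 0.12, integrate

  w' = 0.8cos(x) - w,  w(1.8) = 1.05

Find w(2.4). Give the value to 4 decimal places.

0.3756

Euler: w_{n+1} = w_n + h·f(x_n, w_n).
x=1.800000, w=1.050000: f=-1.231762 → w ← 1.050000 + 0.12·(-1.231762) = 0.902189
x=1.920000, w=0.902189: f=-1.175908 → w ← 0.902189 + 0.12·(-1.175908) = 0.761080
x=2.040000, w=0.761080: f=-1.122821 → w ← 0.761080 + 0.12·(-1.122821) = 0.626341
x=2.160000, w=0.626341: f=-1.070900 → w ← 0.626341 + 0.12·(-1.070900) = 0.497833
x=2.280000, w=0.497833: f=-1.018817 → w ← 0.497833 + 0.12·(-1.018817) = 0.375575
w(2.4) ≈ 0.3756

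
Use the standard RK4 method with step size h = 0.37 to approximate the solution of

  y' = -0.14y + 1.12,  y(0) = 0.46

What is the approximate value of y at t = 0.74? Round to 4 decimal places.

1.2020

RK4: k1 = f(t_n, y_n); k2 = f(t_n + h/2, y_n + (h/2)·k1); k3 = f(t_n + h/2, y_n + (h/2)·k2); k4 = f(t_n + h, y_n + h·k3); y_{n+1} = y_n + (h/6)·(k1 + 2k2 + 2k3 + k4).
t=0.000000, y=0.460000:
  k1 = f(0.000000, 0.460000) = 1.055600
  k2 = f(0.185000, 0.655286) = 1.028260
  k3 = f(0.185000, 0.650228) = 1.028968
  k4 = f(0.370000, 0.840718) = 1.002299
  y ← 0.460000 + (0.37/6)·(k1 + 2k2 + 2k3 + k4) = 0.840629
t=0.370000, y=0.840629:
  k1 = f(0.370000, 0.840629) = 1.002312
  k2 = f(0.555000, 1.026056) = 0.976352
  k3 = f(0.555000, 1.021254) = 0.977024
  k4 = f(0.740000, 1.202128) = 0.951702
  y ← 0.840629 + (0.37/6)·(k1 + 2k2 + 2k3 + k4) = 1.202043
y(0.74) ≈ 1.2020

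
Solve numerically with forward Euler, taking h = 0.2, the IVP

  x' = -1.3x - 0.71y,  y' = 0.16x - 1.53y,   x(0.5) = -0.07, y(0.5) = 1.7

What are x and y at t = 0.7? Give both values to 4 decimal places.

Euler on (x,y): x_{n+1} = x_n + h·x', y_{n+1} = y_n + h·y'.
0.500000: (-0.070000, 1.700000); f=(-1.116000, -2.612200) → (-0.293200, 1.177560)
(x(0.7), y(0.7)) ≈ (-0.2932, 1.1776)

-0.2932, 1.1776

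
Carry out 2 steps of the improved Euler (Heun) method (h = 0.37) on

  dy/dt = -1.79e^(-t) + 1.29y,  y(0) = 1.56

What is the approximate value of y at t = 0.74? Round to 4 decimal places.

Heun: k1 = f(t_n, y_n); k2 = f(t_n + h, y_n + h·k1); y_{n+1} = y_n + (h/2)·(k1 + k2).
t=0.000000, y=1.560000:
  k1 = f(0.000000, 1.560000) = 0.222400
  k2 = f(0.370000, 1.642288) = 0.882137
  y ← 1.560000 + (0.37/2)·(0.222400 + 0.882137) = 1.764339
t=0.370000, y=1.764339:
  k1 = f(0.370000, 1.764339) = 1.039583
  k2 = f(0.740000, 2.148985) = 1.918157
  y ← 1.764339 + (0.37/2)·(1.039583 + 1.918157) = 2.311521
y(0.74) ≈ 2.3115

2.3115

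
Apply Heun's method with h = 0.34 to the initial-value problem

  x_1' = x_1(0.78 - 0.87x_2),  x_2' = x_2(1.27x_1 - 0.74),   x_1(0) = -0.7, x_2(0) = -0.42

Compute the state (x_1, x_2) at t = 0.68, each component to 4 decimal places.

Heun on (x_1,x_2): k1 = f(t_n, state_n); k2 = f(t_n + h, state_n + h·k1); state_{n+1} = state_n + (h/2)·(k1 + k2).
0.000000: (-0.700000, -0.420000)
  k1 = (-0.801780, 0.684180)
  predictor → (-0.972605, -0.187379)
  k2 = (-0.917186, 0.370112)
  → (-0.992224, -0.240770)
0.340000: (-0.992224, -0.240770)
  k1 = (-0.981776, 0.481571)
  predictor → (-1.326028, -0.077036)
  k2 = (-1.123174, 0.186740)
  → (-1.350066, -0.127157)
(x_1(0.68), x_2(0.68)) ≈ (-1.3501, -0.1272)

-1.3501, -0.1272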